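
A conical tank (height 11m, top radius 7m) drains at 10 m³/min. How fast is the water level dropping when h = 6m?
605/(882π) ≈ 0.2183 m/min

r/h = 7/11, so r = (7/11)h
V = (1/3)πr²h = (1/3)π((7/11)h)²h = (49/363)πh³
dV/dh = (49/121)πh²
dh/dt = (dV/dt)/(dV/dh) = -10/((49/121)π·6²) = -605/(882π) m/min
The level is dropping at 605/(882π) ≈ 0.2183 m/min.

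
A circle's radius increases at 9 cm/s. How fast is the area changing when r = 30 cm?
540π cm²/s

A = πr²
dA/dt = 2πr · dr/dt = 2π(30)(9) = 540π cm²/s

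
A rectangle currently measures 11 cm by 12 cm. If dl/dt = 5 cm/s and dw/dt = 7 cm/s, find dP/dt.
24 cm/s

P = 2(l + w)
dP/dt = 2(dl/dt + dw/dt) = 2(5 + 7) = 24 cm/s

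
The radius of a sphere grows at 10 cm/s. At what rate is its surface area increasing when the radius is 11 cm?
880π cm²/s

S = 4πr²
dS/dt = dS/dr · dr/dt = 8πr · 10
At r = 11: dS/dt = 880π cm²/s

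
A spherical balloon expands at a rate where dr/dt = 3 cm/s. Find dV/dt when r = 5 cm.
300π cm³/s

V = (4/3)πr³
dV/dt = dV/dr · dr/dt = 4πr² · 3
At r = 5: dV/dt = 300π cm³/s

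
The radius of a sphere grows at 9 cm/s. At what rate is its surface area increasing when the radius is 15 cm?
1080π cm²/s

S = 4πr²
dS/dt = dS/dr · dr/dt = 8πr · 9
At r = 15: dS/dt = 1080π cm²/s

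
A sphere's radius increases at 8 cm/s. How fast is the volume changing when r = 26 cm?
21632π cm³/s

V = (4/3)πr³
dV/dt = dV/dr · dr/dt = 4πr² · 8
At r = 26: dV/dt = 21632π cm³/s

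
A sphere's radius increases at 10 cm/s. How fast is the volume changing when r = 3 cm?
360π cm³/s

V = (4/3)πr³
dV/dt = dV/dr · dr/dt = 4πr² · 10
At r = 3: dV/dt = 360π cm³/s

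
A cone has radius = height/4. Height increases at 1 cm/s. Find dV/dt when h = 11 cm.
121π/16 cm³/s

V = (1/3)π(h/4)²h = πh³/48
dV/dt = πh²/16 · 1
At h = 11: dV/dt = 121π/16 cm³/s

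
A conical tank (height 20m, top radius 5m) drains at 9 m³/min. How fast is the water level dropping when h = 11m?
144/(121π) ≈ 0.3788 m/min

r/h = 5/20, so r = (1/4)h
V = (1/3)πr²h = (1/3)π((1/4)h)²h = (1/48)πh³
dV/dh = (1/16)πh²
dh/dt = (dV/dt)/(dV/dh) = -9/((1/16)π·11²) = -144/(121π) m/min
The level is dropping at 144/(121π) ≈ 0.3788 m/min.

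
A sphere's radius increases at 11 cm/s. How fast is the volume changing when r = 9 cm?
3564π cm³/s

V = (4/3)πr³
dV/dt = dV/dr · dr/dt = 4πr² · 11
At r = 9: dV/dt = 3564π cm³/s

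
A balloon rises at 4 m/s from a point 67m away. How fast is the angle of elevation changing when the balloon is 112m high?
0.015734 rad/s

tan(θ) = y/67
sec²(θ) · dθ/dt = (1/67) · dy/dt
dθ/dt = cos²(θ)/67 · 4 = 67/(67² + 112²) · 4
dθ/dt = 0.015734 rad/s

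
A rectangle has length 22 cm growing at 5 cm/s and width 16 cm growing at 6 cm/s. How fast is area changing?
212 cm²/s

A = lw
dA/dt = w·dl/dt + l·dw/dt = 16·5 + 22·6 = 212 cm²/s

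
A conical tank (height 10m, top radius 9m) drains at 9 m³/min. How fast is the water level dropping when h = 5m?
4/(9π) ≈ 0.1415 m/min

r/h = 9/10, so r = (9/10)h
V = (1/3)πr²h = (1/3)π((9/10)h)²h = (27/100)πh³
dV/dh = (81/100)πh²
dh/dt = (dV/dt)/(dV/dh) = -9/((81/100)π·5²) = -4/(9π) m/min
The level is dropping at 4/(9π) ≈ 0.1415 m/min.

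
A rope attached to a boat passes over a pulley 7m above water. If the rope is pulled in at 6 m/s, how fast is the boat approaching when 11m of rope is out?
11√2/2 ≈ 7.778 m/s

rope² = x² + 7²
x = √(11² - 7²) = 6√2
dx/dt = (rope/x) · d(rope)/dt = (11/(6√2)) · (-6) = -11√2/2 m/s
The boat approaches at 11√2/2 ≈ 7.778 m/s.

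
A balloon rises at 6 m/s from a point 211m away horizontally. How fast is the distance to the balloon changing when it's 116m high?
696√57977/57977 ≈ 2.891 m/s

z² = 211² + y²
z = √(211² + 116²) = √57977
dz/dt = y/z · dy/dt = 116/√57977 · 6 = 696√57977/57977 ≈ 2.891 m/s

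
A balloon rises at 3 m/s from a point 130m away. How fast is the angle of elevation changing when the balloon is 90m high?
0.0156 rad/s

tan(θ) = y/130
sec²(θ) · dθ/dt = (1/130) · dy/dt
dθ/dt = cos²(θ)/130 · 3 = 130/(130² + 90²) · 3
dθ/dt = 0.0156 rad/s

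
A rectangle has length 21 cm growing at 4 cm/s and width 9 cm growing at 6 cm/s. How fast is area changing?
162 cm²/s

A = lw
dA/dt = w·dl/dt + l·dw/dt = 9·4 + 21·6 = 162 cm²/s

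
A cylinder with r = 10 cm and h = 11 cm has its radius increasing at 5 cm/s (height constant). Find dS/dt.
310π cm²/s

S = 2πrh + 2πr² (lateral + bases)
dS/dt = (2πh + 4πr)·dr/dt = (2π·11 + 4π·10)·5
= 310π cm²/s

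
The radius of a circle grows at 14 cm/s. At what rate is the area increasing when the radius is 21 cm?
588π cm²/s

A = πr²
dA/dt = 2πr · dr/dt = 2π(21)(14) = 588π cm²/s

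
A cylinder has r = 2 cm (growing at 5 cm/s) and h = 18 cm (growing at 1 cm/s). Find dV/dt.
364π cm³/s

V = πr²h
dV/dt = 2πrh·dr/dt + πr²·dh/dt
= 2π(2)(18)(5) + π(2)²(1)
= 364π cm³/s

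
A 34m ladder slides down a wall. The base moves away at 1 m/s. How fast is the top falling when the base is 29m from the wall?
29√35/105 ≈ 1.634 m/s

x² + y² = 34²
2x·dx/dt + 2y·dy/dt = 0
dy/dt = -x/y · dx/dt = -29/(3√35) · 1 = -29√35/105 m/s
The top is descending at 29√35/105 ≈ 1.634 m/s.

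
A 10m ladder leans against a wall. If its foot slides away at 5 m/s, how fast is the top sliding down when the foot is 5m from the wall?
5√3/3 ≈ 2.887 m/s

x² + y² = 10²
2x·dx/dt + 2y·dy/dt = 0
dy/dt = -x/y · dx/dt = -5/(5√3) · 5 = -5√3/3 m/s
The top is descending at 5√3/3 ≈ 2.887 m/s.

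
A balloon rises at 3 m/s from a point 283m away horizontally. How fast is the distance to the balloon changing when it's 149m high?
447√102290/102290 ≈ 1.398 m/s

z² = 283² + y²
z = √(283² + 149²) = √102290
dz/dt = y/z · dy/dt = 149/√102290 · 3 = 447√102290/102290 ≈ 1.398 m/s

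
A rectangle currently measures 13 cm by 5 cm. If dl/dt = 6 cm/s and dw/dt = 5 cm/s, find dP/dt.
22 cm/s

P = 2(l + w)
dP/dt = 2(dl/dt + dw/dt) = 2(6 + 5) = 22 cm/s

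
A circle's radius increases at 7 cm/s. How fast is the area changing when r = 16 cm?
224π cm²/s

A = πr²
dA/dt = 2πr · dr/dt = 2π(16)(7) = 224π cm²/s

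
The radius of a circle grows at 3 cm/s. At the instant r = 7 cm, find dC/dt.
6π cm/s

C = 2πr
dC/dt = 2π · dr/dt = 2π · 3 = 6π cm/s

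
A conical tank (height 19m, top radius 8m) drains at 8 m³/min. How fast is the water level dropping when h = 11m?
361/(968π) ≈ 0.1187 m/min

r/h = 8/19, so r = (8/19)h
V = (1/3)πr²h = (1/3)π((8/19)h)²h = (64/1083)πh³
dV/dh = (64/361)πh²
dh/dt = (dV/dt)/(dV/dh) = -8/((64/361)π·11²) = -361/(968π) m/min
The level is dropping at 361/(968π) ≈ 0.1187 m/min.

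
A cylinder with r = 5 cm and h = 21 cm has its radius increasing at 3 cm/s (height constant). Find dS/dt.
186π cm²/s

S = 2πrh + 2πr² (lateral + bases)
dS/dt = (2πh + 4πr)·dr/dt = (2π·21 + 4π·5)·3
= 186π cm²/s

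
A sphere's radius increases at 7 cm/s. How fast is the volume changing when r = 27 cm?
20412π cm³/s

V = (4/3)πr³
dV/dt = dV/dr · dr/dt = 4πr² · 7
At r = 27: dV/dt = 20412π cm³/s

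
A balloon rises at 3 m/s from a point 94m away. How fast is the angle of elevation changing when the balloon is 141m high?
0.00982 rad/s

tan(θ) = y/94
sec²(θ) · dθ/dt = (1/94) · dy/dt
dθ/dt = cos²(θ)/94 · 3 = 94/(94² + 141²) · 3
dθ/dt = 0.00982 rad/s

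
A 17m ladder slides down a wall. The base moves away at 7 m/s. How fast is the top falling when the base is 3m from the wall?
3√70/20 ≈ 1.255 m/s

x² + y² = 17²
2x·dx/dt + 2y·dy/dt = 0
dy/dt = -x/y · dx/dt = -3/(2√70) · 7 = -3√70/20 m/s
The top is descending at 3√70/20 ≈ 1.255 m/s.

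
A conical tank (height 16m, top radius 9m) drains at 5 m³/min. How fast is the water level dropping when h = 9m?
1280/(6561π) ≈ 0.0621 m/min

r/h = 9/16, so r = (9/16)h
V = (1/3)πr²h = (1/3)π((9/16)h)²h = (27/256)πh³
dV/dh = (81/256)πh²
dh/dt = (dV/dt)/(dV/dh) = -5/((81/256)π·9²) = -1280/(6561π) m/min
The level is dropping at 1280/(6561π) ≈ 0.0621 m/min.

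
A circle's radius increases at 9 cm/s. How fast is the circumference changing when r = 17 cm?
18π cm/s

C = 2πr
dC/dt = 2π · dr/dt = 2π · 9 = 18π cm/s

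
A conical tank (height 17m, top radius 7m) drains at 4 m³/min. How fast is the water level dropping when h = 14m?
289/(2401π) ≈ 0.03831 m/min

r/h = 7/17, so r = (7/17)h
V = (1/3)πr²h = (1/3)π((7/17)h)²h = (49/867)πh³
dV/dh = (49/289)πh²
dh/dt = (dV/dt)/(dV/dh) = -4/((49/289)π·14²) = -289/(2401π) m/min
The level is dropping at 289/(2401π) ≈ 0.03831 m/min.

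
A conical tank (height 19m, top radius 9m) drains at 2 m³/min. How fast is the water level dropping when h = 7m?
722/(3969π) ≈ 0.0579 m/min

r/h = 9/19, so r = (9/19)h
V = (1/3)πr²h = (1/3)π((9/19)h)²h = (27/361)πh³
dV/dh = (81/361)πh²
dh/dt = (dV/dt)/(dV/dh) = -2/((81/361)π·7²) = -722/(3969π) m/min
The level is dropping at 722/(3969π) ≈ 0.0579 m/min.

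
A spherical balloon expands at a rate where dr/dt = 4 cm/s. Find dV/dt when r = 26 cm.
10816π cm³/s

V = (4/3)πr³
dV/dt = dV/dr · dr/dt = 4πr² · 4
At r = 26: dV/dt = 10816π cm³/s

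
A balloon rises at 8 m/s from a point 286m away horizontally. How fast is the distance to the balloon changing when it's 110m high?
20√194/97 ≈ 2.872 m/s

z² = 286² + y²
z = √(286² + 110²) = 22√194
dz/dt = y/z · dy/dt = 110/(22√194) · 8 = 20√194/97 ≈ 2.872 m/s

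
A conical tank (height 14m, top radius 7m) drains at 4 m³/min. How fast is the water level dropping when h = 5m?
16/(25π) ≈ 0.2037 m/min

r/h = 7/14, so r = (1/2)h
V = (1/3)πr²h = (1/3)π((1/2)h)²h = (1/12)πh³
dV/dh = (1/4)πh²
dh/dt = (dV/dt)/(dV/dh) = -4/((1/4)π·5²) = -16/(25π) m/min
The level is dropping at 16/(25π) ≈ 0.2037 m/min.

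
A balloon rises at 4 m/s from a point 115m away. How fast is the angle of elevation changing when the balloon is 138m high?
0.014255 rad/s

tan(θ) = y/115
sec²(θ) · dθ/dt = (1/115) · dy/dt
dθ/dt = cos²(θ)/115 · 4 = 115/(115² + 138²) · 4
dθ/dt = 0.014255 rad/s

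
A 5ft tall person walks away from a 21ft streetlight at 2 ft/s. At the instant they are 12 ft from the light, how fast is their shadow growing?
5/8 ft/s

By similar triangles: 21/(x+s) = 5/s
Solving: s = 5x/16
ds/dt = 5/16 · dx/dt = 5/16 · 2 = 5/8 ft/s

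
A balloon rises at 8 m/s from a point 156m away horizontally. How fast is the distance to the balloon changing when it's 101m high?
808√34537/34537 ≈ 4.348 m/s

z² = 156² + y²
z = √(156² + 101²) = √34537
dz/dt = y/z · dy/dt = 101/√34537 · 8 = 808√34537/34537 ≈ 4.348 m/s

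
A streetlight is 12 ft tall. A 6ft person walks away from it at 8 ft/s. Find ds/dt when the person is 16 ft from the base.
8 ft/s

By similar triangles: 12/(x+s) = 6/s
Solving: s = 6x/6
ds/dt = 6/6 · dx/dt = 1 · 8 = 8 ft/s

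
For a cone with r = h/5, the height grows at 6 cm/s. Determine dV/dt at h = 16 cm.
1536π/25 cm³/s

V = (1/3)π(h/5)²h = πh³/75
dV/dt = πh²/25 · 6
At h = 16: dV/dt = 1536π/25 cm³/s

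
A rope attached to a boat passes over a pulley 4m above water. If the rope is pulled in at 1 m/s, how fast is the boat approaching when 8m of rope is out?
2√3/3 ≈ 1.155 m/s

rope² = x² + 4²
x = √(8² - 4²) = 4√3
dx/dt = (rope/x) · d(rope)/dt = (8/(4√3)) · (-1) = -2√3/3 m/s
The boat approaches at 2√3/3 ≈ 1.155 m/s.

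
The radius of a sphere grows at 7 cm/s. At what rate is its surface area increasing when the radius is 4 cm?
224π cm²/s

S = 4πr²
dS/dt = dS/dr · dr/dt = 8πr · 7
At r = 4: dS/dt = 224π cm²/s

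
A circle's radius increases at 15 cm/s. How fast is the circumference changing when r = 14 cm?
30π cm/s

C = 2πr
dC/dt = 2π · dr/dt = 2π · 15 = 30π cm/s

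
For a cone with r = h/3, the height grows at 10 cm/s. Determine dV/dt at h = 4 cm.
160π/9 cm³/s

V = (1/3)π(h/3)²h = πh³/27
dV/dt = πh²/9 · 10
At h = 4: dV/dt = 160π/9 cm³/s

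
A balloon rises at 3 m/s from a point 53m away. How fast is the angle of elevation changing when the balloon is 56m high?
0.026745 rad/s

tan(θ) = y/53
sec²(θ) · dθ/dt = (1/53) · dy/dt
dθ/dt = cos²(θ)/53 · 3 = 53/(53² + 56²) · 3
dθ/dt = 0.026745 rad/s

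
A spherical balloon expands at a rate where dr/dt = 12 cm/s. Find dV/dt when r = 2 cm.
192π cm³/s

V = (4/3)πr³
dV/dt = dV/dr · dr/dt = 4πr² · 12
At r = 2: dV/dt = 192π cm³/s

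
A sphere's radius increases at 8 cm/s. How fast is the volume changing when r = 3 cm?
288π cm³/s

V = (4/3)πr³
dV/dt = dV/dr · dr/dt = 4πr² · 8
At r = 3: dV/dt = 288π cm³/s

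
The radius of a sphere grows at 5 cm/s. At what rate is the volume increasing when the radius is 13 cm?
3380π cm³/s

V = (4/3)πr³
dV/dt = dV/dr · dr/dt = 4πr² · 5
At r = 13: dV/dt = 3380π cm³/s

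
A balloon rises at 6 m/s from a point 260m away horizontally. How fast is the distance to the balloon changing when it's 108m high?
81√4954/2477 ≈ 2.302 m/s

z² = 260² + y²
z = √(260² + 108²) = 4√4954
dz/dt = y/z · dy/dt = 108/(4√4954) · 6 = 81√4954/2477 ≈ 2.302 m/s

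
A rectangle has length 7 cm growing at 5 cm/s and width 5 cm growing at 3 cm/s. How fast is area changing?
46 cm²/s

A = lw
dA/dt = w·dl/dt + l·dw/dt = 5·5 + 7·3 = 46 cm²/s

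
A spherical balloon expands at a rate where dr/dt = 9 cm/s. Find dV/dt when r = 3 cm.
324π cm³/s

V = (4/3)πr³
dV/dt = dV/dr · dr/dt = 4πr² · 9
At r = 3: dV/dt = 324π cm³/s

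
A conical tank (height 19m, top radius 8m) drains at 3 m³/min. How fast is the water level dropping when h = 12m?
361/(3072π) ≈ 0.03741 m/min

r/h = 8/19, so r = (8/19)h
V = (1/3)πr²h = (1/3)π((8/19)h)²h = (64/1083)πh³
dV/dh = (64/361)πh²
dh/dt = (dV/dt)/(dV/dh) = -3/((64/361)π·12²) = -361/(3072π) m/min
The level is dropping at 361/(3072π) ≈ 0.03741 m/min.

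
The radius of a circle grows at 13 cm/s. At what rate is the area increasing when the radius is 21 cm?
546π cm²/s

A = πr²
dA/dt = 2πr · dr/dt = 2π(21)(13) = 546π cm²/s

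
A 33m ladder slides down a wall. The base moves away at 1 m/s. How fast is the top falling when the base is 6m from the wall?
2√13/39 ≈ 0.1849 m/s

x² + y² = 33²
2x·dx/dt + 2y·dy/dt = 0
dy/dt = -x/y · dx/dt = -6/(9√13) · 1 = -2√13/39 m/s
The top is descending at 2√13/39 ≈ 0.1849 m/s.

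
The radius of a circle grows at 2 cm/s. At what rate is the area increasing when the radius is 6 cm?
24π cm²/s

A = πr²
dA/dt = 2πr · dr/dt = 2π(6)(2) = 24π cm²/s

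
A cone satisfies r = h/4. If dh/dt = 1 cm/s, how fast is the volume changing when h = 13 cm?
169π/16 cm³/s

V = (1/3)π(h/4)²h = πh³/48
dV/dt = πh²/16 · 1
At h = 13: dV/dt = 169π/16 cm³/s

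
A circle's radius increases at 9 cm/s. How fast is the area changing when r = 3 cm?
54π cm²/s

A = πr²
dA/dt = 2πr · dr/dt = 2π(3)(9) = 54π cm²/s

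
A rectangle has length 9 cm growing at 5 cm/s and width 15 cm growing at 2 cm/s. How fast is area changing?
93 cm²/s

A = lw
dA/dt = w·dl/dt + l·dw/dt = 15·5 + 9·2 = 93 cm²/s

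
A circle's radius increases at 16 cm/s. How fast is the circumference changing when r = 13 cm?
32π cm/s

C = 2πr
dC/dt = 2π · dr/dt = 2π · 16 = 32π cm/s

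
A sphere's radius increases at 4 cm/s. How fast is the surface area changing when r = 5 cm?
160π cm²/s

S = 4πr²
dS/dt = dS/dr · dr/dt = 8πr · 4
At r = 5: dS/dt = 160π cm²/s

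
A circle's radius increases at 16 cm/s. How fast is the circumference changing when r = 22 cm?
32π cm/s

C = 2πr
dC/dt = 2π · dr/dt = 2π · 16 = 32π cm/s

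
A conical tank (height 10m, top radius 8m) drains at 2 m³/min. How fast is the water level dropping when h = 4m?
25/(128π) ≈ 0.06217 m/min

r/h = 8/10, so r = (4/5)h
V = (1/3)πr²h = (1/3)π((4/5)h)²h = (16/75)πh³
dV/dh = (16/25)πh²
dh/dt = (dV/dt)/(dV/dh) = -2/((16/25)π·4²) = -25/(128π) m/min
The level is dropping at 25/(128π) ≈ 0.06217 m/min.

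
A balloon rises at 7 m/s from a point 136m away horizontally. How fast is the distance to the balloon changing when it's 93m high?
651√27145/27145 ≈ 3.951 m/s

z² = 136² + y²
z = √(136² + 93²) = √27145
dz/dt = y/z · dy/dt = 93/√27145 · 7 = 651√27145/27145 ≈ 3.951 m/s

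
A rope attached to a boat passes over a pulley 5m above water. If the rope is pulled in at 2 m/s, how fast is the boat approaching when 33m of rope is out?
33√266/266 ≈ 2.023 m/s

rope² = x² + 5²
x = √(33² - 5²) = 2√266
dx/dt = (rope/x) · d(rope)/dt = (33/(2√266)) · (-2) = -33√266/266 m/s
The boat approaches at 33√266/266 ≈ 2.023 m/s.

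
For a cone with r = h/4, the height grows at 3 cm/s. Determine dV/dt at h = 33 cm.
3267π/16 cm³/s

V = (1/3)π(h/4)²h = πh³/48
dV/dt = πh²/16 · 3
At h = 33: dV/dt = 3267π/16 cm³/s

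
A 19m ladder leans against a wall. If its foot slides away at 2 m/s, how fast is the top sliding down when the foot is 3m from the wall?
3√22/44 ≈ 0.3198 m/s

x² + y² = 19²
2x·dx/dt + 2y·dy/dt = 0
dy/dt = -x/y · dx/dt = -3/(4√22) · 2 = -3√22/44 m/s
The top is descending at 3√22/44 ≈ 0.3198 m/s.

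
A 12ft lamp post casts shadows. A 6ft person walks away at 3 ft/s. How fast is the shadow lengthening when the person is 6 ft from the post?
3 ft/s

By similar triangles: 12/(x+s) = 6/s
Solving: s = 6x/6
ds/dt = 6/6 · dx/dt = 1 · 3 = 3 ft/s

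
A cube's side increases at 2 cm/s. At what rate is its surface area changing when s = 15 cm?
360 cm²/s

A = 6s²
dA/dt = 12s · ds/dt = 12·15·2 = 360 cm²/s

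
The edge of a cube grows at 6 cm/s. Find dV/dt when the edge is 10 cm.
1800 cm³/s

V = s³
dV/dt = 3s² · ds/dt = 3·10²·6 = 1800 cm³/s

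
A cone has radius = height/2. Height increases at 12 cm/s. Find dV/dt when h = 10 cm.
300π cm³/s

V = (1/3)π(h/2)²h = πh³/12
dV/dt = πh²/4 · 12
At h = 10: dV/dt = 300π cm³/s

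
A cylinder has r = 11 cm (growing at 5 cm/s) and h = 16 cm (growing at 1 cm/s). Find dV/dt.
1881π cm³/s

V = πr²h
dV/dt = 2πrh·dr/dt + πr²·dh/dt
= 2π(11)(16)(5) + π(11)²(1)
= 1881π cm³/s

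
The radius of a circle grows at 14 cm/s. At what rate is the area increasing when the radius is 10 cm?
280π cm²/s

A = πr²
dA/dt = 2πr · dr/dt = 2π(10)(14) = 280π cm²/s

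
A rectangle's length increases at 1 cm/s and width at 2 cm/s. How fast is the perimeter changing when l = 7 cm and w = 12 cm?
6 cm/s

P = 2(l + w)
dP/dt = 2(dl/dt + dw/dt) = 2(1 + 2) = 6 cm/s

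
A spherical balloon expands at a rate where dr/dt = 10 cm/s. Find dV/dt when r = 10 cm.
4000π cm³/s

V = (4/3)πr³
dV/dt = dV/dr · dr/dt = 4πr² · 10
At r = 10: dV/dt = 4000π cm³/s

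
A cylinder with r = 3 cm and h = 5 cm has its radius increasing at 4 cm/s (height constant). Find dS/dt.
88π cm²/s

S = 2πrh + 2πr² (lateral + bases)
dS/dt = (2πh + 4πr)·dr/dt = (2π·5 + 4π·3)·4
= 88π cm²/s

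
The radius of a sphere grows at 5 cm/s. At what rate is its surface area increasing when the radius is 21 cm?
840π cm²/s

S = 4πr²
dS/dt = dS/dr · dr/dt = 8πr · 5
At r = 21: dS/dt = 840π cm²/s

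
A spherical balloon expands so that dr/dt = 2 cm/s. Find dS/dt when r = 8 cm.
128π cm²/s

S = 4πr²
dS/dt = dS/dr · dr/dt = 8πr · 2
At r = 8: dS/dt = 128π cm²/s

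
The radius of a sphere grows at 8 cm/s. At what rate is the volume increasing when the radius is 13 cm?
5408π cm³/s

V = (4/3)πr³
dV/dt = dV/dr · dr/dt = 4πr² · 8
At r = 13: dV/dt = 5408π cm³/s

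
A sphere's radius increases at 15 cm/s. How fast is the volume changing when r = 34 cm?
69360π cm³/s

V = (4/3)πr³
dV/dt = dV/dr · dr/dt = 4πr² · 15
At r = 34: dV/dt = 69360π cm³/s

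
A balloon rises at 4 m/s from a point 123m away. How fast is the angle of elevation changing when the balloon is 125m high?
0.015998 rad/s

tan(θ) = y/123
sec²(θ) · dθ/dt = (1/123) · dy/dt
dθ/dt = cos²(θ)/123 · 4 = 123/(123² + 125²) · 4
dθ/dt = 0.015998 rad/s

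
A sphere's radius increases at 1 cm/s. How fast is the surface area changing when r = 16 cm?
128π cm²/s

S = 4πr²
dS/dt = dS/dr · dr/dt = 8πr · 1
At r = 16: dS/dt = 128π cm²/s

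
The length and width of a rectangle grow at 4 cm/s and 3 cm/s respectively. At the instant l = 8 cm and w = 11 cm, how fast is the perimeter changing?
14 cm/s

P = 2(l + w)
dP/dt = 2(dl/dt + dw/dt) = 2(4 + 3) = 14 cm/s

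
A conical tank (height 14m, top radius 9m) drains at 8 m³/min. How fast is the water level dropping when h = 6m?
392/(729π) ≈ 0.1712 m/min

r/h = 9/14, so r = (9/14)h
V = (1/3)πr²h = (1/3)π((9/14)h)²h = (27/196)πh³
dV/dh = (81/196)πh²
dh/dt = (dV/dt)/(dV/dh) = -8/((81/196)π·6²) = -392/(729π) m/min
The level is dropping at 392/(729π) ≈ 0.1712 m/min.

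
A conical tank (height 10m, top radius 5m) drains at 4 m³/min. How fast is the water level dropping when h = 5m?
16/(25π) ≈ 0.2037 m/min

r/h = 5/10, so r = (1/2)h
V = (1/3)πr²h = (1/3)π((1/2)h)²h = (1/12)πh³
dV/dh = (1/4)πh²
dh/dt = (dV/dt)/(dV/dh) = -4/((1/4)π·5²) = -16/(25π) m/min
The level is dropping at 16/(25π) ≈ 0.2037 m/min.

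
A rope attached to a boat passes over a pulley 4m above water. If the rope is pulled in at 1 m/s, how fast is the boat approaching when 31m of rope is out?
31√105/315 ≈ 1.008 m/s

rope² = x² + 4²
x = √(31² - 4²) = 3√105
dx/dt = (rope/x) · d(rope)/dt = (31/(3√105)) · (-1) = -31√105/315 m/s
The boat approaches at 31√105/315 ≈ 1.008 m/s.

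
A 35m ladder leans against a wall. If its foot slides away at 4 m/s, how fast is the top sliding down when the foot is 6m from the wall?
24√1189/1189 ≈ 0.696 m/s

x² + y² = 35²
2x·dx/dt + 2y·dy/dt = 0
dy/dt = -x/y · dx/dt = -6/√1189 · 4 = -24√1189/1189 m/s
The top is descending at 24√1189/1189 ≈ 0.696 m/s.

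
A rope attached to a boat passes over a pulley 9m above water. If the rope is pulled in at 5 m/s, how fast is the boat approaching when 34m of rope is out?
34√43/43 ≈ 5.185 m/s

rope² = x² + 9²
x = √(34² - 9²) = 5√43
dx/dt = (rope/x) · d(rope)/dt = (34/(5√43)) · (-5) = -34√43/43 m/s
The boat approaches at 34√43/43 ≈ 5.185 m/s.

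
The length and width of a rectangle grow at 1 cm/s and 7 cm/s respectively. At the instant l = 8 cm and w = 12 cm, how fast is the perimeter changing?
16 cm/s

P = 2(l + w)
dP/dt = 2(dl/dt + dw/dt) = 2(1 + 7) = 16 cm/s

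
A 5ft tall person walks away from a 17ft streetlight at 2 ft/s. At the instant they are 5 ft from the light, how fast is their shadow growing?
5/6 ft/s

By similar triangles: 17/(x+s) = 5/s
Solving: s = 5x/12
ds/dt = 5/12 · dx/dt = 5/12 · 2 = 5/6 ft/s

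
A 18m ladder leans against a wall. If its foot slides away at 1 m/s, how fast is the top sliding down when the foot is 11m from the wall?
11√203/203 ≈ 0.772 m/s

x² + y² = 18²
2x·dx/dt + 2y·dy/dt = 0
dy/dt = -x/y · dx/dt = -11/√203 · 1 = -11√203/203 m/s
The top is descending at 11√203/203 ≈ 0.772 m/s.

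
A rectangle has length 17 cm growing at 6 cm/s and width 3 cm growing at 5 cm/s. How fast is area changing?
103 cm²/s

A = lw
dA/dt = w·dl/dt + l·dw/dt = 3·6 + 17·5 = 103 cm²/s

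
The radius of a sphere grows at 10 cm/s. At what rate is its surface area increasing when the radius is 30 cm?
2400π cm²/s

S = 4πr²
dS/dt = dS/dr · dr/dt = 8πr · 10
At r = 30: dS/dt = 2400π cm²/s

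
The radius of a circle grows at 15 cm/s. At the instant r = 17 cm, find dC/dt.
30π cm/s

C = 2πr
dC/dt = 2π · dr/dt = 2π · 15 = 30π cm/s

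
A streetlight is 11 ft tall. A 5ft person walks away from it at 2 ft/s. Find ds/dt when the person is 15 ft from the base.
5/3 ft/s

By similar triangles: 11/(x+s) = 5/s
Solving: s = 5x/6
ds/dt = 5/6 · dx/dt = 5/6 · 2 = 5/3 ft/s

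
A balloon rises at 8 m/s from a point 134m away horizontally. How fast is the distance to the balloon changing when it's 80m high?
320√6089/6089 ≈ 4.101 m/s

z² = 134² + y²
z = √(134² + 80²) = 2√6089
dz/dt = y/z · dy/dt = 80/(2√6089) · 8 = 320√6089/6089 ≈ 4.101 m/s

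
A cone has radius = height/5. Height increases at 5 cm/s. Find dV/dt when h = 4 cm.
16π/5 cm³/s

V = (1/3)π(h/5)²h = πh³/75
dV/dt = πh²/25 · 5
At h = 4: dV/dt = 16π/5 cm³/s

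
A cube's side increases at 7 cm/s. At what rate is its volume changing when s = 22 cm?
10164 cm³/s

V = s³
dV/dt = 3s² · ds/dt = 3·22²·7 = 10164 cm³/s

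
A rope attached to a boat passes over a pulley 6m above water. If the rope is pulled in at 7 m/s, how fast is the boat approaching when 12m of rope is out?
14√3/3 ≈ 8.083 m/s

rope² = x² + 6²
x = √(12² - 6²) = 6√3
dx/dt = (rope/x) · d(rope)/dt = (12/(6√3)) · (-7) = -14√3/3 m/s
The boat approaches at 14√3/3 ≈ 8.083 m/s.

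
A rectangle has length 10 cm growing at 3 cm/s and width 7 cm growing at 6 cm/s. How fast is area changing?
81 cm²/s

A = lw
dA/dt = w·dl/dt + l·dw/dt = 7·3 + 10·6 = 81 cm²/s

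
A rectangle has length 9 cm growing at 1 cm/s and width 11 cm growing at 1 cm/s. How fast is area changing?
20 cm²/s

A = lw
dA/dt = w·dl/dt + l·dw/dt = 11·1 + 9·1 = 20 cm²/s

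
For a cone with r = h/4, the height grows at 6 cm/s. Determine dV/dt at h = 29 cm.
2523π/8 cm³/s

V = (1/3)π(h/4)²h = πh³/48
dV/dt = πh²/16 · 6
At h = 29: dV/dt = 2523π/8 cm³/s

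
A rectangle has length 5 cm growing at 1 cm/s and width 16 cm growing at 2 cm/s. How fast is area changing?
26 cm²/s

A = lw
dA/dt = w·dl/dt + l·dw/dt = 16·1 + 5·2 = 26 cm²/s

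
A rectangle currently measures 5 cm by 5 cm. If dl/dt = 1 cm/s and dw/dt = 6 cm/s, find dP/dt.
14 cm/s

P = 2(l + w)
dP/dt = 2(dl/dt + dw/dt) = 2(1 + 6) = 14 cm/s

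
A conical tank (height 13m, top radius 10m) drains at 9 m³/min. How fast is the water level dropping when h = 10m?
1521/(10000π) ≈ 0.04841 m/min

r/h = 10/13, so r = (10/13)h
V = (1/3)πr²h = (1/3)π((10/13)h)²h = (100/507)πh³
dV/dh = (100/169)πh²
dh/dt = (dV/dt)/(dV/dh) = -9/((100/169)π·10²) = -1521/(10000π) m/min
The level is dropping at 1521/(10000π) ≈ 0.04841 m/min.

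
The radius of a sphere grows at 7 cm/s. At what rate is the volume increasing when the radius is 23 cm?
14812π cm³/s

V = (4/3)πr³
dV/dt = dV/dr · dr/dt = 4πr² · 7
At r = 23: dV/dt = 14812π cm³/s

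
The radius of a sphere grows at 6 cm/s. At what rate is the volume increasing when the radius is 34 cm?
27744π cm³/s

V = (4/3)πr³
dV/dt = dV/dr · dr/dt = 4πr² · 6
At r = 34: dV/dt = 27744π cm³/s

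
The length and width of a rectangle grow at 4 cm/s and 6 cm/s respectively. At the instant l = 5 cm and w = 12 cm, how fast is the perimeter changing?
20 cm/s

P = 2(l + w)
dP/dt = 2(dl/dt + dw/dt) = 2(4 + 6) = 20 cm/s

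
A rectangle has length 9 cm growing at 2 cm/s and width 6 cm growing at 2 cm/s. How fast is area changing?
30 cm²/s

A = lw
dA/dt = w·dl/dt + l·dw/dt = 6·2 + 9·2 = 30 cm²/s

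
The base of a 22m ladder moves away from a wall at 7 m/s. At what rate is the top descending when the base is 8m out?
4√105/15 ≈ 2.733 m/s

x² + y² = 22²
2x·dx/dt + 2y·dy/dt = 0
dy/dt = -x/y · dx/dt = -8/(2√105) · 7 = -4√105/15 m/s
The top is descending at 4√105/15 ≈ 2.733 m/s.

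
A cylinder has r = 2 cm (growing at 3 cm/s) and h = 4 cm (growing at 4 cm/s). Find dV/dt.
64π cm³/s

V = πr²h
dV/dt = 2πrh·dr/dt + πr²·dh/dt
= 2π(2)(4)(3) + π(2)²(4)
= 64π cm³/s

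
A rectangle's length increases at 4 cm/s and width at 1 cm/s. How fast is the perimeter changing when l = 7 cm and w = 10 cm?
10 cm/s

P = 2(l + w)
dP/dt = 2(dl/dt + dw/dt) = 2(4 + 1) = 10 cm/s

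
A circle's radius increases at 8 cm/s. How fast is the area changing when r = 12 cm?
192π cm²/s

A = πr²
dA/dt = 2πr · dr/dt = 2π(12)(8) = 192π cm²/s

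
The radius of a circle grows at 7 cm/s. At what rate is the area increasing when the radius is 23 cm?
322π cm²/s

A = πr²
dA/dt = 2πr · dr/dt = 2π(23)(7) = 322π cm²/s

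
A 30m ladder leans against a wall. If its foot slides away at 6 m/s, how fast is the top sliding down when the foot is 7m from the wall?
42√851/851 ≈ 1.44 m/s

x² + y² = 30²
2x·dx/dt + 2y·dy/dt = 0
dy/dt = -x/y · dx/dt = -7/√851 · 6 = -42√851/851 m/s
The top is descending at 42√851/851 ≈ 1.44 m/s.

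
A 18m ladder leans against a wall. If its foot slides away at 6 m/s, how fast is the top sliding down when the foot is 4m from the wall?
12√77/77 ≈ 1.368 m/s

x² + y² = 18²
2x·dx/dt + 2y·dy/dt = 0
dy/dt = -x/y · dx/dt = -4/(2√77) · 6 = -12√77/77 m/s
The top is descending at 12√77/77 ≈ 1.368 m/s.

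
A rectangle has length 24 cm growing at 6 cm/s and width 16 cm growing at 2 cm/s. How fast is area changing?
144 cm²/s

A = lw
dA/dt = w·dl/dt + l·dw/dt = 16·6 + 24·2 = 144 cm²/s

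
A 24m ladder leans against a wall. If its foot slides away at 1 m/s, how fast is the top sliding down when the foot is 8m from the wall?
√2/4 ≈ 0.3536 m/s

x² + y² = 24²
2x·dx/dt + 2y·dy/dt = 0
dy/dt = -x/y · dx/dt = -8/(16√2) · 1 = -√2/4 m/s
The top is descending at √2/4 ≈ 0.3536 m/s.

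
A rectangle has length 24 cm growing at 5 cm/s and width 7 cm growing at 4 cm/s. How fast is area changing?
131 cm²/s

A = lw
dA/dt = w·dl/dt + l·dw/dt = 7·5 + 24·4 = 131 cm²/s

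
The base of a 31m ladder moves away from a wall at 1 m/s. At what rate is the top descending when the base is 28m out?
28√177/177 ≈ 2.105 m/s

x² + y² = 31²
2x·dx/dt + 2y·dy/dt = 0
dy/dt = -x/y · dx/dt = -28/√177 · 1 = -28√177/177 m/s
The top is descending at 28√177/177 ≈ 2.105 m/s.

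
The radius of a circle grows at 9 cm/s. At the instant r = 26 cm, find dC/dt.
18π cm/s

C = 2πr
dC/dt = 2π · dr/dt = 2π · 9 = 18π cm/s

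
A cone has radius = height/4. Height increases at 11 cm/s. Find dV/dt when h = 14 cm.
539π/4 cm³/s

V = (1/3)π(h/4)²h = πh³/48
dV/dt = πh²/16 · 11
At h = 14: dV/dt = 539π/4 cm³/s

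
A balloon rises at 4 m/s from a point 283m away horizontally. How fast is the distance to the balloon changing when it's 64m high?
256√84185/84185 ≈ 0.8823 m/s

z² = 283² + y²
z = √(283² + 64²) = √84185
dz/dt = y/z · dy/dt = 64/√84185 · 4 = 256√84185/84185 ≈ 0.8823 m/s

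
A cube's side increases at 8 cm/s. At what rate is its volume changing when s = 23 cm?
12696 cm³/s

V = s³
dV/dt = 3s² · ds/dt = 3·23²·8 = 12696 cm³/s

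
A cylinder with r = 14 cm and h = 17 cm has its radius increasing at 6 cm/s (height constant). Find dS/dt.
540π cm²/s

S = 2πrh + 2πr² (lateral + bases)
dS/dt = (2πh + 4πr)·dr/dt = (2π·17 + 4π·14)·6
= 540π cm²/s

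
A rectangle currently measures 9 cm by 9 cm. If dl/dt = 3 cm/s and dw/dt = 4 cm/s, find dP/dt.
14 cm/s

P = 2(l + w)
dP/dt = 2(dl/dt + dw/dt) = 2(3 + 4) = 14 cm/s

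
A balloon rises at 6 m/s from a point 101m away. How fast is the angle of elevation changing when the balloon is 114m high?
0.026124 rad/s

tan(θ) = y/101
sec²(θ) · dθ/dt = (1/101) · dy/dt
dθ/dt = cos²(θ)/101 · 6 = 101/(101² + 114²) · 6
dθ/dt = 0.026124 rad/s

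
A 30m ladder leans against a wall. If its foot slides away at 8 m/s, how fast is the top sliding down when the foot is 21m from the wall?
56√51/51 ≈ 7.842 m/s

x² + y² = 30²
2x·dx/dt + 2y·dy/dt = 0
dy/dt = -x/y · dx/dt = -21/(3√51) · 8 = -56√51/51 m/s
The top is descending at 56√51/51 ≈ 7.842 m/s.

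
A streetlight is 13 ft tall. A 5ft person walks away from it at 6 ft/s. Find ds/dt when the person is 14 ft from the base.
15/4 ft/s

By similar triangles: 13/(x+s) = 5/s
Solving: s = 5x/8
ds/dt = 5/8 · dx/dt = 5/8 · 6 = 15/4 ft/s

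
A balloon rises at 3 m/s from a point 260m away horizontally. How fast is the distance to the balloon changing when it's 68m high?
51√4514/4514 ≈ 0.7591 m/s

z² = 260² + y²
z = √(260² + 68²) = 4√4514
dz/dt = y/z · dy/dt = 68/(4√4514) · 3 = 51√4514/4514 ≈ 0.7591 m/s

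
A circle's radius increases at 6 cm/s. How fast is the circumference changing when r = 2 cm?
12π cm/s

C = 2πr
dC/dt = 2π · dr/dt = 2π · 6 = 12π cm/s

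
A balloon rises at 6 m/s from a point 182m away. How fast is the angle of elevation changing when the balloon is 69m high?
0.028824 rad/s

tan(θ) = y/182
sec²(θ) · dθ/dt = (1/182) · dy/dt
dθ/dt = cos²(θ)/182 · 6 = 182/(182² + 69²) · 6
dθ/dt = 0.028824 rad/s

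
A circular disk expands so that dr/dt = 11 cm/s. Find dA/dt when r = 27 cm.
594π cm²/s

A = πr²
dA/dt = 2πr · dr/dt = 2π(27)(11) = 594π cm²/s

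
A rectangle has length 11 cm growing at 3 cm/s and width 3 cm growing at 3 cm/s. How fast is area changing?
42 cm²/s

A = lw
dA/dt = w·dl/dt + l·dw/dt = 3·3 + 11·3 = 42 cm²/s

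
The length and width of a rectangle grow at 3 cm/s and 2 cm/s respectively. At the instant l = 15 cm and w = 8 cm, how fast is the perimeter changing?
10 cm/s

P = 2(l + w)
dP/dt = 2(dl/dt + dw/dt) = 2(3 + 2) = 10 cm/s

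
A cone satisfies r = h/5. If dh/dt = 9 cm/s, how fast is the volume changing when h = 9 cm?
729π/25 cm³/s

V = (1/3)π(h/5)²h = πh³/75
dV/dt = πh²/25 · 9
At h = 9: dV/dt = 729π/25 cm³/s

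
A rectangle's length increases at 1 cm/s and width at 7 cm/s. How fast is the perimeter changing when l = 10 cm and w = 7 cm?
16 cm/s

P = 2(l + w)
dP/dt = 2(dl/dt + dw/dt) = 2(1 + 7) = 16 cm/s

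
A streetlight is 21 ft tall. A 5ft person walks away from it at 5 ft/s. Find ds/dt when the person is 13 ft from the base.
25/16 ft/s

By similar triangles: 21/(x+s) = 5/s
Solving: s = 5x/16
ds/dt = 5/16 · dx/dt = 5/16 · 5 = 25/16 ft/s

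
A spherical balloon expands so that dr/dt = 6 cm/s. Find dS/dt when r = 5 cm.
240π cm²/s

S = 4πr²
dS/dt = dS/dr · dr/dt = 8πr · 6
At r = 5: dS/dt = 240π cm²/s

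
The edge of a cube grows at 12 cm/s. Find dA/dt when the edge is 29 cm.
4176 cm²/s

A = 6s²
dA/dt = 12s · ds/dt = 12·29·12 = 4176 cm²/s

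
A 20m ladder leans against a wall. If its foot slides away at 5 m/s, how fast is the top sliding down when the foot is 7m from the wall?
35√39/117 ≈ 1.868 m/s

x² + y² = 20²
2x·dx/dt + 2y·dy/dt = 0
dy/dt = -x/y · dx/dt = -7/(3√39) · 5 = -35√39/117 m/s
The top is descending at 35√39/117 ≈ 1.868 m/s.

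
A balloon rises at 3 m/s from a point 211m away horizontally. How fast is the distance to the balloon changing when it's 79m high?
237√50762/50762 ≈ 1.052 m/s

z² = 211² + y²
z = √(211² + 79²) = √50762
dz/dt = y/z · dy/dt = 79/√50762 · 3 = 237√50762/50762 ≈ 1.052 m/s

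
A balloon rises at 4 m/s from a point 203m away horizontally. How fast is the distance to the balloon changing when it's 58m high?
8√53/53 ≈ 1.099 m/s

z² = 203² + y²
z = √(203² + 58²) = 29√53
dz/dt = y/z · dy/dt = 58/(29√53) · 4 = 8√53/53 ≈ 1.099 m/s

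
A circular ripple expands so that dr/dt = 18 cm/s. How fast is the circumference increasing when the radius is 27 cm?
36π cm/s

C = 2πr
dC/dt = 2π · dr/dt = 2π · 18 = 36π cm/s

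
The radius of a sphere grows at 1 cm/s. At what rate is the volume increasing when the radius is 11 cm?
484π cm³/s

V = (4/3)πr³
dV/dt = dV/dr · dr/dt = 4πr² · 1
At r = 11: dV/dt = 484π cm³/s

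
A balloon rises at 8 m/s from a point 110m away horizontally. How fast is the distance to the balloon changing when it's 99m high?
72√181/181 ≈ 5.352 m/s

z² = 110² + y²
z = √(110² + 99²) = 11√181
dz/dt = y/z · dy/dt = 99/(11√181) · 8 = 72√181/181 ≈ 5.352 m/s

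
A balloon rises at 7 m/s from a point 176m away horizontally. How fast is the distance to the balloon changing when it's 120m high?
105√709/709 ≈ 3.943 m/s

z² = 176² + y²
z = √(176² + 120²) = 8√709
dz/dt = y/z · dy/dt = 120/(8√709) · 7 = 105√709/709 ≈ 3.943 m/s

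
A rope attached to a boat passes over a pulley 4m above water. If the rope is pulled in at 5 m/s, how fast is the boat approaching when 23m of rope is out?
115√57/171 ≈ 5.077 m/s

rope² = x² + 4²
x = √(23² - 4²) = 3√57
dx/dt = (rope/x) · d(rope)/dt = (23/(3√57)) · (-5) = -115√57/171 m/s
The boat approaches at 115√57/171 ≈ 5.077 m/s.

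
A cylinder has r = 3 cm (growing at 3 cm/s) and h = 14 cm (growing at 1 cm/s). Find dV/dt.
261π cm³/s

V = πr²h
dV/dt = 2πrh·dr/dt + πr²·dh/dt
= 2π(3)(14)(3) + π(3)²(1)
= 261π cm³/s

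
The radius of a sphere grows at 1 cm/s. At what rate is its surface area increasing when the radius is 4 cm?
32π cm²/s

S = 4πr²
dS/dt = dS/dr · dr/dt = 8πr · 1
At r = 4: dS/dt = 32π cm²/s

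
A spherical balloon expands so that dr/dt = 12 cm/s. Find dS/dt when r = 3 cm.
288π cm²/s

S = 4πr²
dS/dt = dS/dr · dr/dt = 8πr · 12
At r = 3: dS/dt = 288π cm²/s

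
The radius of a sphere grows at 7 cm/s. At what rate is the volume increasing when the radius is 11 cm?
3388π cm³/s

V = (4/3)πr³
dV/dt = dV/dr · dr/dt = 4πr² · 7
At r = 11: dV/dt = 3388π cm³/s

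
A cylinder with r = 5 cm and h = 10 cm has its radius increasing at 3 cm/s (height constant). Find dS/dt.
120π cm²/s

S = 2πrh + 2πr² (lateral + bases)
dS/dt = (2πh + 4πr)·dr/dt = (2π·10 + 4π·5)·3
= 120π cm²/s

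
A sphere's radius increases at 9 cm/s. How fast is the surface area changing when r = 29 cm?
2088π cm²/s

S = 4πr²
dS/dt = dS/dr · dr/dt = 8πr · 9
At r = 29: dS/dt = 2088π cm²/s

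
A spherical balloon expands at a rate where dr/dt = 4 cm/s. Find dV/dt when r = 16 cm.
4096π cm³/s

V = (4/3)πr³
dV/dt = dV/dr · dr/dt = 4πr² · 4
At r = 16: dV/dt = 4096π cm³/s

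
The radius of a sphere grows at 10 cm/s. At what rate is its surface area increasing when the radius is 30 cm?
2400π cm²/s

S = 4πr²
dS/dt = dS/dr · dr/dt = 8πr · 10
At r = 30: dS/dt = 2400π cm²/s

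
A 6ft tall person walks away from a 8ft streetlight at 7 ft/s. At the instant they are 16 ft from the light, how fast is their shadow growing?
21 ft/s

By similar triangles: 8/(x+s) = 6/s
Solving: s = 6x/2
ds/dt = 6/2 · dx/dt = 3 · 7 = 21 ft/s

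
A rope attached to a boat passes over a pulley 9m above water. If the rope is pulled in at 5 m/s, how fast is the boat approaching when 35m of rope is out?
175√286/572 ≈ 5.174 m/s

rope² = x² + 9²
x = √(35² - 9²) = 2√286
dx/dt = (rope/x) · d(rope)/dt = (35/(2√286)) · (-5) = -175√286/572 m/s
The boat approaches at 175√286/572 ≈ 5.174 m/s.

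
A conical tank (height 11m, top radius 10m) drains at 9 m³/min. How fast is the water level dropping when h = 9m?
121/(900π) ≈ 0.04279 m/min

r/h = 10/11, so r = (10/11)h
V = (1/3)πr²h = (1/3)π((10/11)h)²h = (100/363)πh³
dV/dh = (100/121)πh²
dh/dt = (dV/dt)/(dV/dh) = -9/((100/121)π·9²) = -121/(900π) m/min
The level is dropping at 121/(900π) ≈ 0.04279 m/min.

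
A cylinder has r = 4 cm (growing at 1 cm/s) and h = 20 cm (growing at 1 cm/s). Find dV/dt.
176π cm³/s

V = πr²h
dV/dt = 2πrh·dr/dt + πr²·dh/dt
= 2π(4)(20)(1) + π(4)²(1)
= 176π cm³/s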